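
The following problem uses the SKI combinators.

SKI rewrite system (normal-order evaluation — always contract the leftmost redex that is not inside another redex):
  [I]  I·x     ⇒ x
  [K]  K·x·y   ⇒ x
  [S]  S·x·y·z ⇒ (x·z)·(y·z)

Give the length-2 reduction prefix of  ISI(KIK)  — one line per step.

Answer: after 2 steps: SII

Derivation:
  start: ISI(KIK)
  step 1: SI(KIK)
  step 2: SII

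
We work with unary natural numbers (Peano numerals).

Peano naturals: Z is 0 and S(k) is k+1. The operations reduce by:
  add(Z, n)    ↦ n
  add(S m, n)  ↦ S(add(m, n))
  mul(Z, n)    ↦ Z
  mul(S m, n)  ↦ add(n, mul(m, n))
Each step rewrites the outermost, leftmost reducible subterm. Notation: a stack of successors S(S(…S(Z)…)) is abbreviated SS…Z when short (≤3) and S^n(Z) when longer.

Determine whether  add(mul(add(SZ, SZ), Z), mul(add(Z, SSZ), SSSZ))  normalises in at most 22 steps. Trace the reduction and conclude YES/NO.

  start: add(mul(add(SZ, SZ), Z), mul(add(Z, SSZ), SSSZ))
  →1  add(mul(S(add(Z, SZ)), Z), mul(add(Z, SSZ), SSSZ))
  →2  add(add(Z, mul(add(Z, SZ), Z)), mul(add(Z, SSZ), SSSZ))
  →3  add(mul(add(Z, SZ), Z), mul(add(Z, SSZ), SSSZ))
  →4  add(mul(SZ, Z), mul(add(Z, SSZ), SSSZ))
  →5  add(add(Z, mul(Z, Z)), mul(add(Z, SSZ), SSSZ))
  →6  add(mul(Z, Z), mul(add(Z, SSZ), SSSZ))
  →7  add(Z, mul(add(Z, SSZ), SSSZ))
  →8  mul(add(Z, SSZ), SSSZ)
  →9  mul(SSZ, SSSZ)
  →10  add(SSSZ, mul(SZ, SSSZ))
  →11  S(add(SSZ, mul(SZ, SSSZ)))
  →12  S(S(add(SZ, mul(SZ, SSSZ))))
  →13  S(S(S(add(Z, mul(SZ, SSSZ)))))
  →14  S(S(S(mul(SZ, SSSZ))))
  →15  S(S(S(add(SSSZ, mul(Z, SSSZ)))))
  →16  S(S(S(S(add(SSZ, mul(Z, SSSZ))))))
  →17  S(S(S(S(S(add(SZ, mul(Z, SSSZ)))))))
  →18  S(S(S(S(S(S(add(Z, mul(Z, SSSZ))))))))
  →19  S(S(S(S(S(S(mul(Z, SSSZ)))))))
  →20  S^6(Z)

Answer: YES — reaches normal form S^6(Z) in 20 ≤ 22 steps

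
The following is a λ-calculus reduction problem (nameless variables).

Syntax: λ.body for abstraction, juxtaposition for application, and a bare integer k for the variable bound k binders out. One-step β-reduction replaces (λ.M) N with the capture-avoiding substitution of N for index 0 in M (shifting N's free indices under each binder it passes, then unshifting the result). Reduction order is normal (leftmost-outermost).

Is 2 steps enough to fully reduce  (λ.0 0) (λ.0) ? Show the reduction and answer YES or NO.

Answer: YES — reaches normal form λ.0 in 2 ≤ 2 steps

Derivation:
  start: (λ.0 0) (λ.0)
  [1] (λ.0) (λ.0)
  [2] λ.0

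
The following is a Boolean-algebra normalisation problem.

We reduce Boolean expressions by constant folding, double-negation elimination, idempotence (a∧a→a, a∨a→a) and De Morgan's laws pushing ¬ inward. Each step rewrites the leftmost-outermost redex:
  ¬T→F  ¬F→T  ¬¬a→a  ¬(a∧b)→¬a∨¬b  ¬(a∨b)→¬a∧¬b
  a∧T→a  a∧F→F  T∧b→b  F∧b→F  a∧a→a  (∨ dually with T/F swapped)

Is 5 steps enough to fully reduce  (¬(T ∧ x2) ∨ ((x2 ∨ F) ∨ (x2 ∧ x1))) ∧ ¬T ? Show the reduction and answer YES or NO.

  start: (¬(T ∧ x2) ∨ ((x2 ∨ F) ∨ (x2 ∧ x1))) ∧ ¬T
  →1  ((¬T ∨ ¬x2) ∨ ((x2 ∨ F) ∨ (x2 ∧ x1))) ∧ ¬T
  →2  ((F ∨ ¬x2) ∨ ((x2 ∨ F) ∨ (x2 ∧ x1))) ∧ ¬T
  →3  (¬x2 ∨ ((x2 ∨ F) ∨ (x2 ∧ x1))) ∧ ¬T
  →4  (¬x2 ∨ (x2 ∨ (x2 ∧ x1))) ∧ ¬T
  →5  (¬x2 ∨ (x2 ∨ (x2 ∧ x1))) ∧ F

Answer: NO — after 5 steps the term is (¬x2 ∨ (x2 ∨ (x2 ∧ x1))) ∧ F, not yet normal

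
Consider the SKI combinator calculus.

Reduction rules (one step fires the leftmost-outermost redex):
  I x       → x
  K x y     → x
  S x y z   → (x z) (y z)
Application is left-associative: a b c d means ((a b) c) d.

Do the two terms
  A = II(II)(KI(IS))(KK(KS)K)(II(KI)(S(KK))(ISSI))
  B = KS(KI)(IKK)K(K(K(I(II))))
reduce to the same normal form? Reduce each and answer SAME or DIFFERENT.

Term A:
  start: II(II)(KI(IS))(KK(KS)K)(II(KI)(S(KK))(ISSI))
  step 1: I(II)(KI(IS))(KK(KS)K)(II(KI)(S(KK))(ISSI))
  step 2: II(KI(IS))(KK(KS)K)(II(KI)(S(KK))(ISSI))
  step 3: I(KI(IS))(KK(KS)K)(II(KI)(S(KK))(ISSI))
  step 4: KI(IS)(KK(KS)K)(II(KI)(S(KK))(ISSI))
  step 5: I(KK(KS)K)(II(KI)(S(KK))(ISSI))
  step 6: KK(KS)K(II(KI)(S(KK))(ISSI))
  step 7: KK(II(KI)(S(KK))(ISSI))
  step 8: K

Term B:
  start: KS(KI)(IKK)K(K(K(I(II))))
  step 1: S(IKK)K(K(K(I(II))))
  step 2: IKK(K(K(I(II))))(K(K(K(I(II)))))
  step 3: KK(K(K(I(II))))(K(K(K(I(II)))))
  step 4: K(K(K(K(I(II)))))
  step 5: K(K(K(K(II))))
  step 6: K(K(K(KI)))

Answer: DIFFERENT — A ⇓ K, B ⇓ K(K(K(KI)))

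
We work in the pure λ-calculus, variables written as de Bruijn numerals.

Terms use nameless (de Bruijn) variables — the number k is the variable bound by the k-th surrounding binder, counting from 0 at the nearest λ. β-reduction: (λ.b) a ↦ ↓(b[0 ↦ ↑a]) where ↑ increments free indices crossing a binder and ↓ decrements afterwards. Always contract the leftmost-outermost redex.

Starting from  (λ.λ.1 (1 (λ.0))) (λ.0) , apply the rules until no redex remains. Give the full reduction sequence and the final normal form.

  start: (λ.λ.1 (1 (λ.0))) (λ.0)
  [1] λ.(λ.0) ((λ.0) (λ.0))
  [2] λ.(λ.0) (λ.0)
  [3] λ.λ.0

Answer: normal form = λ.λ.0  (in 3 steps)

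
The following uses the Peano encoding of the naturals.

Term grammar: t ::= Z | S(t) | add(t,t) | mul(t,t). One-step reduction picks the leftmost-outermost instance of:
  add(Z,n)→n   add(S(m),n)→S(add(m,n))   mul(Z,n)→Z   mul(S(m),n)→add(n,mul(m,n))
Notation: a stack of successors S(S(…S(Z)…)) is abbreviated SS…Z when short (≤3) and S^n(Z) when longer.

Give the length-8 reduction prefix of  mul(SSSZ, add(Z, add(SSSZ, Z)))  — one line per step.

Answer: after 8 steps: S(S(S(add(add(Z, Z), mul(SSZ, add(Z, add(SSSZ, Z)))))))

Working:
  start: mul(SSSZ, add(Z, add(SSSZ, Z)))
  →1  add(add(Z, add(SSSZ, Z)), mul(SSZ, add(Z, add(SSSZ, Z))))
  →2  add(add(SSSZ, Z), mul(SSZ, add(Z, add(SSSZ, Z))))
  →3  add(S(add(SSZ, Z)), mul(SSZ, add(Z, add(SSSZ, Z))))
  →4  S(add(add(SSZ, Z), mul(SSZ, add(Z, add(SSSZ, Z)))))
  →5  S(add(S(add(SZ, Z)), mul(SSZ, add(Z, add(SSSZ, Z)))))
  →6  S(S(add(add(SZ, Z), mul(SSZ, add(Z, add(SSSZ, Z))))))
  →7  S(S(add(S(add(Z, Z)), mul(SSZ, add(Z, add(SSSZ, Z))))))
  →8  S(S(S(add(add(Z, Z), mul(SSZ, add(Z, add(SSSZ, Z)))))))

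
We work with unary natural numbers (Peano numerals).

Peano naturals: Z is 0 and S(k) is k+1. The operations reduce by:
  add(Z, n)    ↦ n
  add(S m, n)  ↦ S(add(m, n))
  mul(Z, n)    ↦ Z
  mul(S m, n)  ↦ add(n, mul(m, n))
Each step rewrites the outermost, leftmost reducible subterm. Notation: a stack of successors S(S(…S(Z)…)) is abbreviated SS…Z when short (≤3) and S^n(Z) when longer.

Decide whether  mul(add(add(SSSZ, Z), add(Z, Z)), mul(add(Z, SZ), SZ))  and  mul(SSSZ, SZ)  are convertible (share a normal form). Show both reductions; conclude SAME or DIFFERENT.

Term A:
  start: mul(add(add(SSSZ, Z), add(Z, Z)), mul(add(Z, SZ), SZ))
  step 1: mul(add(S(add(SSZ, Z)), add(Z, Z)), mul(add(Z, SZ), SZ))
  step 2: mul(S(add(add(SSZ, Z), add(Z, Z))), mul(add(Z, SZ), SZ))
  step 3: add(mul(add(Z, SZ), SZ), mul(add(add(SSZ, Z), add(Z, Z)), mul(add(Z, SZ), SZ)))
  step 4: add(mul(SZ, SZ), mul(add(add(SSZ, Z), add(Z, Z)), mul(add(Z, SZ), SZ)))
  step 5: add(add(SZ, mul(Z, SZ)), mul(add(add(SSZ, Z), add(Z, Z)), mul(add(Z, SZ), SZ)))
  step 6: add(S(add(Z, mul(Z, SZ))), mul(add(add(SSZ, Z), add(Z, Z)), mul(add(Z, SZ), SZ)))
  step 7: S(add(add(Z, mul(Z, SZ)), mul(add(add(SSZ, Z), add(Z, Z)), mul(add(Z, SZ), SZ))))
  step 8: S(add(mul(Z, SZ), mul(add(add(SSZ, Z), add(Z, Z)), mul(add(Z, SZ), SZ))))
  step 9: S(add(Z, mul(add(add(SSZ, Z), add(Z, Z)), mul(add(Z, SZ), SZ))))
  step 10: S(mul(add(add(SSZ, Z), add(Z, Z)), mul(add(Z, SZ), SZ)))
  step 11: S(mul(add(S(add(SZ, Z)), add(Z, Z)), mul(add(Z, SZ), SZ)))
  step 12: S(mul(S(add(add(SZ, Z), add(Z, Z))), mul(add(Z, SZ), SZ)))
  step 13: S(add(mul(add(Z, SZ), SZ), mul(add(add(SZ, Z), add(Z, Z)), mul(add(Z, SZ), SZ))))
  step 14: S(add(mul(SZ, SZ), mul(add(add(SZ, Z), add(Z, Z)), mul(add(Z, SZ), SZ))))
  step 15: S(add(add(SZ, mul(Z, SZ)), mul(add(add(SZ, Z), add(Z, Z)), mul(add(Z, SZ), SZ))))
  step 16: S(add(S(add(Z, mul(Z, SZ))), mul(add(add(SZ, Z), add(Z, Z)), mul(add(Z, SZ), SZ))))
  step 17: S(S(add(add(Z, mul(Z, SZ)), mul(add(add(SZ, Z), add(Z, Z)), mul(add(Z, SZ), SZ)))))
  step 18: S(S(add(mul(Z, SZ), mul(add(add(SZ, Z), add(Z, Z)), mul(add(Z, SZ), SZ)))))
  step 19: S(S(add(Z, mul(add(add(SZ, Z), add(Z, Z)), mul(add(Z, SZ), SZ)))))
  step 20: S(S(mul(add(add(SZ, Z), add(Z, Z)), mul(add(Z, SZ), SZ))))
  step 21: S(S(mul(add(S(add(Z, Z)), add(Z, Z)), mul(add(Z, SZ), SZ))))
  step 22: S(S(mul(S(add(add(Z, Z), add(Z, Z))), mul(add(Z, SZ), SZ))))
  step 23: S(S(add(mul(add(Z, SZ), SZ), mul(add(add(Z, Z), add(Z, Z)), mul(add(Z, SZ), SZ)))))
  step 24: S(S(add(mul(SZ, SZ), mul(add(add(Z, Z), add(Z, Z)), mul(add(Z, SZ), SZ)))))
  step 25: S(S(add(add(SZ, mul(Z, SZ)), mul(add(add(Z, Z), add(Z, Z)), mul(add(Z, SZ), SZ)))))
  step 26: S(S(add(S(add(Z, mul(Z, SZ))), mul(add(add(Z, Z), add(Z, Z)), mul(add(Z, SZ), SZ)))))
  step 27: S(S(S(add(add(Z, mul(Z, SZ)), mul(add(add(Z, Z), add(Z, Z)), mul(add(Z, SZ), SZ))))))
  step 28: S(S(S(add(mul(Z, SZ), mul(add(add(Z, Z), add(Z, Z)), mul(add(Z, SZ), SZ))))))
  step 29: S(S(S(add(Z, mul(add(add(Z, Z), add(Z, Z)), mul(add(Z, SZ), SZ))))))
  step 30: S(S(S(mul(add(add(Z, Z), add(Z, Z)), mul(add(Z, SZ), SZ)))))
  step 31: S(S(S(mul(add(Z, add(Z, Z)), mul(add(Z, SZ), SZ)))))
  step 32: S(S(S(mul(add(Z, Z), mul(add(Z, SZ), SZ)))))
  step 33: S(S(S(mul(Z, mul(add(Z, SZ), SZ)))))
  step 34: SSSZ

Term B:
  start: mul(SSSZ, SZ)
  step 1: add(SZ, mul(SSZ, SZ))
  step 2: S(add(Z, mul(SSZ, SZ)))
  step 3: S(mul(SSZ, SZ))
  step 4: S(add(SZ, mul(SZ, SZ)))
  step 5: S(S(add(Z, mul(SZ, SZ))))
  step 6: S(S(mul(SZ, SZ)))
  step 7: S(S(add(SZ, mul(Z, SZ))))
  step 8: S(S(S(add(Z, mul(Z, SZ)))))
  step 9: S(S(S(mul(Z, SZ))))
  step 10: SSSZ

Answer: SAME — A ⇓ SSSZ, B ⇓ SSSZ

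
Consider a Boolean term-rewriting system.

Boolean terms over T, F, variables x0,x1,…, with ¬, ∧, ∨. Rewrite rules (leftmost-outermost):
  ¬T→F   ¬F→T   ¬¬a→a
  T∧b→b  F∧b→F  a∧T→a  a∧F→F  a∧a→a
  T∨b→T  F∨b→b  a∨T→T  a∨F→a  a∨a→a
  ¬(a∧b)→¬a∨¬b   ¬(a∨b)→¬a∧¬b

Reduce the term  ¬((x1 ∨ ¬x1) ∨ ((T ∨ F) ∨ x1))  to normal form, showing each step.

Answer: normal form = F  (in 9 steps)

Reduction:
  start: ¬((x1 ∨ ¬x1) ∨ ((T ∨ F) ∨ x1))
  [1] ¬(x1 ∨ ¬x1) ∧ ¬((T ∨ F) ∨ x1)
  [2] (¬x1 ∧ ¬¬x1) ∧ ¬((T ∨ F) ∨ x1)
  [3] (¬x1 ∧ x1) ∧ ¬((T ∨ F) ∨ x1)
  [4] (¬x1 ∧ x1) ∧ (¬(T ∨ F) ∧ ¬x1)
  [5] (¬x1 ∧ x1) ∧ ((¬T ∧ ¬F) ∧ ¬x1)
  [6] (¬x1 ∧ x1) ∧ ((F ∧ ¬F) ∧ ¬x1)
  [7] (¬x1 ∧ x1) ∧ (F ∧ ¬x1)
  [8] (¬x1 ∧ x1) ∧ F
  [9] F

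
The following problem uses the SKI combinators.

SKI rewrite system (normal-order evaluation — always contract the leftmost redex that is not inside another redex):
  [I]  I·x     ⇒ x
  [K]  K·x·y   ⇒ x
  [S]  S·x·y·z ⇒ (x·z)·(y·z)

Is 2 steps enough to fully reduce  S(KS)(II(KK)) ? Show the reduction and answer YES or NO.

  start: S(KS)(II(KK))
  [1] S(KS)(I(KK))
  [2] S(KS)(KK)

Answer: YES — reaches normal form S(KS)(KK) in 2 ≤ 2 steps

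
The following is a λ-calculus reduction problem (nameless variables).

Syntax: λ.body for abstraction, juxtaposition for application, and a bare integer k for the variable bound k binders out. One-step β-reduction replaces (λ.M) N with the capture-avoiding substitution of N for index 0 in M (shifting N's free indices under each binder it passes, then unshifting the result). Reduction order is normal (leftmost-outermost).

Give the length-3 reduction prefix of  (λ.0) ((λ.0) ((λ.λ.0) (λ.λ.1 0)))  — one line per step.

  start: (λ.0) ((λ.0) ((λ.λ.0) (λ.λ.1 0)))
  →1  (λ.0) ((λ.λ.0) (λ.λ.1 0))
  →2  (λ.λ.0) (λ.λ.1 0)
  →3  λ.0

Answer: after 3 steps: λ.0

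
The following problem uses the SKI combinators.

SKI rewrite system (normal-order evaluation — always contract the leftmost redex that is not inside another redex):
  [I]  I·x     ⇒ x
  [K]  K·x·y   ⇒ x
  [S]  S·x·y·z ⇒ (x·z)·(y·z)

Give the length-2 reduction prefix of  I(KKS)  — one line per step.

Answer: after 2 steps: K

Derivation:
  start: I(KKS)
  step 1: KKS
  step 2: K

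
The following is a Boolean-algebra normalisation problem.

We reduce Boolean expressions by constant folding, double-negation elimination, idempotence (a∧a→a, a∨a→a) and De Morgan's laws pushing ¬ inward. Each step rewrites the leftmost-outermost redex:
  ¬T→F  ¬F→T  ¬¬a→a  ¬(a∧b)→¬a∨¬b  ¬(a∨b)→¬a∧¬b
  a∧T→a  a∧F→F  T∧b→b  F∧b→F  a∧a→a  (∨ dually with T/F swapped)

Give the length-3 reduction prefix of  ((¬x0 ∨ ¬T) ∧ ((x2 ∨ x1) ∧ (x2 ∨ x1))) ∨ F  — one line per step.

Answer: after 3 steps: ¬x0 ∧ ((x2 ∨ x1) ∧ (x2 ∨ x1))

Working:
  start: ((¬x0 ∨ ¬T) ∧ ((x2 ∨ x1) ∧ (x2 ∨ x1))) ∨ F
  [1] (¬x0 ∨ ¬T) ∧ ((x2 ∨ x1) ∧ (x2 ∨ x1))
  [2] (¬x0 ∨ F) ∧ ((x2 ∨ x1) ∧ (x2 ∨ x1))
  [3] ¬x0 ∧ ((x2 ∨ x1) ∧ (x2 ∨ x1))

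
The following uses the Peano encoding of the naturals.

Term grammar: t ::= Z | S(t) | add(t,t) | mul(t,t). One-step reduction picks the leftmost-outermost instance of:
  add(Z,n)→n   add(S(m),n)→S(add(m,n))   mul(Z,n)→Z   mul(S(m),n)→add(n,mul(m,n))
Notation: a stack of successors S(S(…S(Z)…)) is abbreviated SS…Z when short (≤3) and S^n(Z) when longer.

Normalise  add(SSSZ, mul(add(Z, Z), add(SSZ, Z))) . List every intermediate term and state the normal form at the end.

  start: add(SSSZ, mul(add(Z, Z), add(SSZ, Z)))
  →1  S(add(SSZ, mul(add(Z, Z), add(SSZ, Z))))
  →2  S(S(add(SZ, mul(add(Z, Z), add(SSZ, Z)))))
  →3  S(S(S(add(Z, mul(add(Z, Z), add(SSZ, Z))))))
  →4  S(S(S(mul(add(Z, Z), add(SSZ, Z)))))
  →5  S(S(S(mul(Z, add(SSZ, Z)))))
  →6  SSSZ

Answer: normal form = SSSZ  (in 6 steps)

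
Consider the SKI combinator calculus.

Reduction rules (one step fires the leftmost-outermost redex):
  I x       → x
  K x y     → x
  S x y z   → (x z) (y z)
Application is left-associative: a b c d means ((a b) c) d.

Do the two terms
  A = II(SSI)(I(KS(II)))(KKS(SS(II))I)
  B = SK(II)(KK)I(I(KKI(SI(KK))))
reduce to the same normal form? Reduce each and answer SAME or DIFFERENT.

Term A:
  start: II(SSI)(I(KS(II)))(KKS(SS(II))I)
  step 1: I(SSI)(I(KS(II)))(KKS(SS(II))I)
  step 2: SSI(I(KS(II)))(KKS(SS(II))I)
  step 3: S(I(KS(II)))(I(I(KS(II))))(KKS(SS(II))I)
  step 4: I(KS(II))(KKS(SS(II))I)(I(I(KS(II)))(KKS(SS(II))I))
  step 5: KS(II)(KKS(SS(II))I)(I(I(KS(II)))(KKS(SS(II))I))
  step 6: S(KKS(SS(II))I)(I(I(KS(II)))(KKS(SS(II))I))
  step 7: S(K(SS(II))I)(I(I(KS(II)))(KKS(SS(II))I))
  step 8: S(SS(II))(I(I(KS(II)))(KKS(SS(II))I))
  step 9: S(SSI)(I(I(KS(II)))(KKS(SS(II))I))
  step 10: S(SSI)(I(KS(II))(KKS(SS(II))I))
  step 11: S(SSI)(KS(II)(KKS(SS(II))I))
  step 12: S(SSI)(S(KKS(SS(II))I))
  step 13: S(SSI)(S(K(SS(II))I))
  step 14: S(SSI)(S(SS(II)))
  step 15: S(SSI)(S(SSI))

Term B:
  start: SK(II)(KK)I(I(KKI(SI(KK))))
  step 1: K(KK)(II(KK))I(I(KKI(SI(KK))))
  step 2: KKI(I(KKI(SI(KK))))
  step 3: K(I(KKI(SI(KK))))
  step 4: K(KKI(SI(KK)))
  step 5: K(K(SI(KK)))

Answer: DIFFERENT — A ⇓ S(SSI)(S(SSI)), B ⇓ K(K(SI(KK)))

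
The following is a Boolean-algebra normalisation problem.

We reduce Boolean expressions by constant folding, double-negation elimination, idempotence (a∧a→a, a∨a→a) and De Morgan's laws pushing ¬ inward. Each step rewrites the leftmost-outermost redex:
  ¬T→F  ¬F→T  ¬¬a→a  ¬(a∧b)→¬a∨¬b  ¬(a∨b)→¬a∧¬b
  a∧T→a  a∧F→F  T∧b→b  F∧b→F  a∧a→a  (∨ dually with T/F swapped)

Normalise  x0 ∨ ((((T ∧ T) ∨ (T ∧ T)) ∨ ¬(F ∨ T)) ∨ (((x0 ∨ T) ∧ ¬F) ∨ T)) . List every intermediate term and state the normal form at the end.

  start: x0 ∨ ((((T ∧ T) ∨ (T ∧ T)) ∨ ¬(F ∨ T)) ∨ (((x0 ∨ T) ∧ ¬F) ∨ T))
  →1  x0 ∨ (((T ∧ T) ∨ ¬(F ∨ T)) ∨ (((x0 ∨ T) ∧ ¬F) ∨ T))
  →2  x0 ∨ ((T ∨ ¬(F ∨ T)) ∨ (((x0 ∨ T) ∧ ¬F) ∨ T))
  →3  x0 ∨ (T ∨ (((x0 ∨ T) ∧ ¬F) ∨ T))
  →4  x0 ∨ T
  →5  T

Answer: normal form = T  (in 5 steps)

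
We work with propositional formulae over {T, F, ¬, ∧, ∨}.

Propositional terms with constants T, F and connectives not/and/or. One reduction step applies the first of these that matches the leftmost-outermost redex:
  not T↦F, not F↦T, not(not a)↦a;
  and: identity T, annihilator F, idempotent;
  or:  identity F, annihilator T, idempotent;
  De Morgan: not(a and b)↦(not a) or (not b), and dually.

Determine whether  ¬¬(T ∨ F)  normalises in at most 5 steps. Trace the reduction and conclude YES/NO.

  start: ¬¬(T ∨ F)
  [1] T ∨ F
  [2] T

Answer: YES — reaches normal form T in 2 ≤ 5 steps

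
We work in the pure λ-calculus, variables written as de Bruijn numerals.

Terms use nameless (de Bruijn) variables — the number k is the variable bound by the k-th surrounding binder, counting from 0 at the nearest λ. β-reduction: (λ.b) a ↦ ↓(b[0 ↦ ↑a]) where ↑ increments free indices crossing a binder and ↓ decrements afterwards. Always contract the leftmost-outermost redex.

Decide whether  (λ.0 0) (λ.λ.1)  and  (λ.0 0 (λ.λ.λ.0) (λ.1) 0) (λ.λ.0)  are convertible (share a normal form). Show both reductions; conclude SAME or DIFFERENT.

Answer: DIFFERENT — A ⇓ λ.λ.λ.1, B ⇓ λ.0

Derivation:
Term A:
  start: (λ.0 0) (λ.λ.1)
  [1] (λ.λ.1) (λ.λ.1)
  [2] λ.λ.λ.1

Term B:
  start: (λ.0 0 (λ.λ.λ.0) (λ.1) 0) (λ.λ.0)
  [1] (λ.λ.0) (λ.λ.0) (λ.λ.λ.0) (λ.λ.λ.0) (λ.λ.0)
  [2] (λ.0) (λ.λ.λ.0) (λ.λ.λ.0) (λ.λ.0)
  [3] (λ.λ.λ.0) (λ.λ.λ.0) (λ.λ.0)
  [4] (λ.λ.0) (λ.λ.0)
  [5] λ.0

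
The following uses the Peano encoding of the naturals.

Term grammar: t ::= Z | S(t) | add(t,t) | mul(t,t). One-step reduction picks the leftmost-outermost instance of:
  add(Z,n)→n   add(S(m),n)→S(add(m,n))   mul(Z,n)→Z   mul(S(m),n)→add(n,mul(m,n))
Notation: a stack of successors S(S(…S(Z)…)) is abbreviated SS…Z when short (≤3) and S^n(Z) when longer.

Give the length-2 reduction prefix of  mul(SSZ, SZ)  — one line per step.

Answer: after 2 steps: S(add(Z, mul(SZ, SZ)))

Derivation:
  start: mul(SSZ, SZ)
  step 1: add(SZ, mul(SZ, SZ))
  step 2: S(add(Z, mul(SZ, SZ)))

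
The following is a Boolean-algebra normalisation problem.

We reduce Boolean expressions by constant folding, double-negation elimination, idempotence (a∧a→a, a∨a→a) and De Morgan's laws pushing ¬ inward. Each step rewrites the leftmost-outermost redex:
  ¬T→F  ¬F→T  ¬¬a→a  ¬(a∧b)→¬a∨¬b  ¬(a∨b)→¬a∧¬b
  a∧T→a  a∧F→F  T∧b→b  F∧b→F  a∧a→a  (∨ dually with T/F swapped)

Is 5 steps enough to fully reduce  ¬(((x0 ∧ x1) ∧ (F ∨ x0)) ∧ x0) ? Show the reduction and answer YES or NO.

Answer: NO — after 5 steps the term is ((¬x0 ∨ ¬x1) ∨ (T ∧ ¬x0)) ∨ ¬x0, not yet normal

Working:
  start: ¬(((x0 ∧ x1) ∧ (F ∨ x0)) ∧ x0)
  [1] ¬((x0 ∧ x1) ∧ (F ∨ x0)) ∨ ¬x0
  [2] (¬(x0 ∧ x1) ∨ ¬(F ∨ x0)) ∨ ¬x0
  [3] ((¬x0 ∨ ¬x1) ∨ ¬(F ∨ x0)) ∨ ¬x0
  [4] ((¬x0 ∨ ¬x1) ∨ (¬F ∧ ¬x0)) ∨ ¬x0
  [5] ((¬x0 ∨ ¬x1) ∨ (T ∧ ¬x0)) ∨ ¬x0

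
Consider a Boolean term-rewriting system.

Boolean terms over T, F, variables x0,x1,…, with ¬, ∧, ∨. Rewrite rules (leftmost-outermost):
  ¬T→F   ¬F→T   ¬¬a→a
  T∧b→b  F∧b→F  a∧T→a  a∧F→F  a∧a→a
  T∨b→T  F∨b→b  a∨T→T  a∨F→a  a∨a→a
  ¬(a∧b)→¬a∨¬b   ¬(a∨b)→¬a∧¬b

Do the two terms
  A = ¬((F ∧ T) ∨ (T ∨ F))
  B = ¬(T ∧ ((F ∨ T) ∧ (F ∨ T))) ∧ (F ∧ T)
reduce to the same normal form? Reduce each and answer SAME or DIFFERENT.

Term A:
  start: ¬((F ∧ T) ∨ (T ∨ F))
  →1  ¬(F ∧ T) ∧ ¬(T ∨ F)
  →2  (¬F ∨ ¬T) ∧ ¬(T ∨ F)
  →3  (T ∨ ¬T) ∧ ¬(T ∨ F)
  →4  T ∧ ¬(T ∨ F)
  →5  ¬(T ∨ F)
  →6  ¬T ∧ ¬F
  →7  F ∧ ¬F
  →8  F

Term B:
  start: ¬(T ∧ ((F ∨ T) ∧ (F ∨ T))) ∧ (F ∧ T)
  →1  (¬T ∨ ¬((F ∨ T) ∧ (F ∨ T))) ∧ (F ∧ T)
  →2  (F ∨ ¬((F ∨ T) ∧ (F ∨ T))) ∧ (F ∧ T)
  →3  ¬((F ∨ T) ∧ (F ∨ T)) ∧ (F ∧ T)
  →4  (¬(F ∨ T) ∨ ¬(F ∨ T)) ∧ (F ∧ T)
  →5  ¬(F ∨ T) ∧ (F ∧ T)
  →6  (¬F ∧ ¬T) ∧ (F ∧ T)
  →7  (T ∧ ¬T) ∧ (F ∧ T)
  →8  ¬T ∧ (F ∧ T)
  →9  F ∧ (F ∧ T)
  →10  F

Answer: SAME — A ⇓ F, B ⇓ F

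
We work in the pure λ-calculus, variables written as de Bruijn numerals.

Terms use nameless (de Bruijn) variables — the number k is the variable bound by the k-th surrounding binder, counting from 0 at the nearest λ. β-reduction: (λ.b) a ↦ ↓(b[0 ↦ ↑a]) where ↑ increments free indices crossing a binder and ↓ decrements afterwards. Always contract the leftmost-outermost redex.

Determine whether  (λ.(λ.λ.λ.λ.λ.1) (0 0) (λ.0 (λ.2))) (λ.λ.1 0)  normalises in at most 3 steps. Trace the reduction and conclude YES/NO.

  start: (λ.(λ.λ.λ.λ.λ.1) (0 0) (λ.0 (λ.2))) (λ.λ.1 0)
  step 1: (λ.λ.λ.λ.λ.1) ((λ.λ.1 0) (λ.λ.1 0)) (λ.0 (λ.λ.λ.1 0))
  step 2: (λ.λ.λ.λ.1) (λ.0 (λ.λ.λ.1 0))
  step 3: λ.λ.λ.1

Answer: YES — reaches normal form λ.λ.λ.1 in 3 ≤ 3 steps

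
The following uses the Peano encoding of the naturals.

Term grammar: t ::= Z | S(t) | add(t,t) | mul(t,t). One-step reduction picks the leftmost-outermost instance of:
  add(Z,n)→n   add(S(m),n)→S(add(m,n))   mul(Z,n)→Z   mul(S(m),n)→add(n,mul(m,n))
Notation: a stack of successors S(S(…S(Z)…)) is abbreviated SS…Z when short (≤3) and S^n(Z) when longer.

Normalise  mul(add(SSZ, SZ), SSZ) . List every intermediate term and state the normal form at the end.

  start: mul(add(SSZ, SZ), SSZ)
  →1  mul(S(add(SZ, SZ)), SSZ)
  →2  add(SSZ, mul(add(SZ, SZ), SSZ))
  →3  S(add(SZ, mul(add(SZ, SZ), SSZ)))
  →4  S(S(add(Z, mul(add(SZ, SZ), SSZ))))
  →5  S(S(mul(add(SZ, SZ), SSZ)))
  →6  S(S(mul(S(add(Z, SZ)), SSZ)))
  →7  S(S(add(SSZ, mul(add(Z, SZ), SSZ))))
  →8  S(S(S(add(SZ, mul(add(Z, SZ), SSZ)))))
  →9  S(S(S(S(add(Z, mul(add(Z, SZ), SSZ))))))
  →10  S(S(S(S(mul(add(Z, SZ), SSZ)))))
  →11  S(S(S(S(mul(SZ, SSZ)))))
  →12  S(S(S(S(add(SSZ, mul(Z, SSZ))))))
  →13  S(S(S(S(S(add(SZ, mul(Z, SSZ)))))))
  →14  S(S(S(S(S(S(add(Z, mul(Z, SSZ))))))))
  →15  S(S(S(S(S(S(mul(Z, SSZ)))))))
  →16  S^6(Z)

Answer: normal form = S^6(Z)  (in 16 steps)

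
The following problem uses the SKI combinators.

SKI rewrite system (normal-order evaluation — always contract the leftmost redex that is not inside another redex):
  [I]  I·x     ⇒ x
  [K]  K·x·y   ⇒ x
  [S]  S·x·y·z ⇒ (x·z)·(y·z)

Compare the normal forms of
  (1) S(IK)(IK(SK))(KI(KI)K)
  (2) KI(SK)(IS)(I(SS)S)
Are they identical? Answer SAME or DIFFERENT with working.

Answer: DIFFERENT — A ⇓ K, B ⇓ S(SSS)

Reduction:
Term A:
  start: S(IK)(IK(SK))(KI(KI)K)
  →1  IK(KI(KI)K)(IK(SK)(KI(KI)K))
  →2  K(KI(KI)K)(IK(SK)(KI(KI)K))
  →3  KI(KI)K
  →4  IK
  →5  K

Term B:
  start: KI(SK)(IS)(I(SS)S)
  →1  I(IS)(I(SS)S)
  →2  IS(I(SS)S)
  →3  S(I(SS)S)
  →4  S(SSS)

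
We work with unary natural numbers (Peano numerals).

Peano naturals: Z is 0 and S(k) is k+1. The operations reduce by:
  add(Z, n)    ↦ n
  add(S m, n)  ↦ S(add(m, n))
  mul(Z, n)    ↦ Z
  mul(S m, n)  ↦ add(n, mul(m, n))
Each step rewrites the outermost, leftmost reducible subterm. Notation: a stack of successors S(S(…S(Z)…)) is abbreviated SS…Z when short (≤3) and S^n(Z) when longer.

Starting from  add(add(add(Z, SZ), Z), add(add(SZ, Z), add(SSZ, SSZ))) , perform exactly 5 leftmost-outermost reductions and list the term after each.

Answer: after 5 steps: S(add(add(SZ, Z), add(SSZ, SSZ)))

Working:
  start: add(add(add(Z, SZ), Z), add(add(SZ, Z), add(SSZ, SSZ)))
  →1  add(add(SZ, Z), add(add(SZ, Z), add(SSZ, SSZ)))
  →2  add(S(add(Z, Z)), add(add(SZ, Z), add(SSZ, SSZ)))
  →3  S(add(add(Z, Z), add(add(SZ, Z), add(SSZ, SSZ))))
  →4  S(add(Z, add(add(SZ, Z), add(SSZ, SSZ))))
  →5  S(add(add(SZ, Z), add(SSZ, SSZ)))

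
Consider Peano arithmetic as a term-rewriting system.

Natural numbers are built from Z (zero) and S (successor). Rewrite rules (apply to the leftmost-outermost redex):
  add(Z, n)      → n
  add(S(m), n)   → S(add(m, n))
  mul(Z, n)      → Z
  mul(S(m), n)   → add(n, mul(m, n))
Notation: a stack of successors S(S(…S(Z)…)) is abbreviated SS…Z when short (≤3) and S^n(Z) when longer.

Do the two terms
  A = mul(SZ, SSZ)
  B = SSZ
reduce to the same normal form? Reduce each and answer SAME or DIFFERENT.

Answer: SAME — A ⇓ SSZ, B ⇓ SSZ

Derivation:
Term A:
  start: mul(SZ, SSZ)
  [1] add(SSZ, mul(Z, SSZ))
  [2] S(add(SZ, mul(Z, SSZ)))
  [3] S(S(add(Z, mul(Z, SSZ))))
  [4] S(S(mul(Z, SSZ)))
  [5] SSZ

Term B:
  start: SSZ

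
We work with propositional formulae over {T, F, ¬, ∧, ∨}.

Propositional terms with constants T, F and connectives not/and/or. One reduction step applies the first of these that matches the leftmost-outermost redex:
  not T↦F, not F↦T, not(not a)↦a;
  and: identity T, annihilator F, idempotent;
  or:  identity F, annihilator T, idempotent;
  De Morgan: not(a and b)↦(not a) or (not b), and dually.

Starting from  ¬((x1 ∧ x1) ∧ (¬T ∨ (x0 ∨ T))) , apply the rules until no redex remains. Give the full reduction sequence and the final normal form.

  start: ¬((x1 ∧ x1) ∧ (¬T ∨ (x0 ∨ T)))
  [1] ¬(x1 ∧ x1) ∨ ¬(¬T ∨ (x0 ∨ T))
  [2] (¬x1 ∨ ¬x1) ∨ ¬(¬T ∨ (x0 ∨ T))
  [3] ¬x1 ∨ ¬(¬T ∨ (x0 ∨ T))
  [4] ¬x1 ∨ (¬¬T ∧ ¬(x0 ∨ T))
  [5] ¬x1 ∨ (T ∧ ¬(x0 ∨ T))
  [6] ¬x1 ∨ ¬(x0 ∨ T)
  [7] ¬x1 ∨ (¬x0 ∧ ¬T)
  [8] ¬x1 ∨ (¬x0 ∧ F)
  [9] ¬x1 ∨ F
  [10] ¬x1

Answer: normal form = ¬x1  (in 10 steps)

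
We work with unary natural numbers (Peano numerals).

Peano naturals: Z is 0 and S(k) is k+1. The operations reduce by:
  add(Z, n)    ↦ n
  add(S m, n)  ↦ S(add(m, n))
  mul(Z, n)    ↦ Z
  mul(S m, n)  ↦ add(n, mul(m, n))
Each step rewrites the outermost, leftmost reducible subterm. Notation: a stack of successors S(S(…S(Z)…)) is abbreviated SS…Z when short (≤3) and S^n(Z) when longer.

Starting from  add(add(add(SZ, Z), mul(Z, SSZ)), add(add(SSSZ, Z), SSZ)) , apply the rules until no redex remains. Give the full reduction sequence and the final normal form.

  start: add(add(add(SZ, Z), mul(Z, SSZ)), add(add(SSSZ, Z), SSZ))
  [1] add(add(S(add(Z, Z)), mul(Z, SSZ)), add(add(SSSZ, Z), SSZ))
  [2] add(S(add(add(Z, Z), mul(Z, SSZ))), add(add(SSSZ, Z), SSZ))
  [3] S(add(add(add(Z, Z), mul(Z, SSZ)), add(add(SSSZ, Z), SSZ)))
  [4] S(add(add(Z, mul(Z, SSZ)), add(add(SSSZ, Z), SSZ)))
  [5] S(add(mul(Z, SSZ), add(add(SSSZ, Z), SSZ)))
  [6] S(add(Z, add(add(SSSZ, Z), SSZ)))
  [7] S(add(add(SSSZ, Z), SSZ))
  [8] S(add(S(add(SSZ, Z)), SSZ))
  [9] S(S(add(add(SSZ, Z), SSZ)))
  [10] S(S(add(S(add(SZ, Z)), SSZ)))
  [11] S(S(S(add(add(SZ, Z), SSZ))))
  [12] S(S(S(add(S(add(Z, Z)), SSZ))))
  [13] S(S(S(S(add(add(Z, Z), SSZ)))))
  [14] S(S(S(S(add(Z, SSZ)))))
  [15] S^6(Z)

Answer: normal form = S^6(Z)  (in 15 steps)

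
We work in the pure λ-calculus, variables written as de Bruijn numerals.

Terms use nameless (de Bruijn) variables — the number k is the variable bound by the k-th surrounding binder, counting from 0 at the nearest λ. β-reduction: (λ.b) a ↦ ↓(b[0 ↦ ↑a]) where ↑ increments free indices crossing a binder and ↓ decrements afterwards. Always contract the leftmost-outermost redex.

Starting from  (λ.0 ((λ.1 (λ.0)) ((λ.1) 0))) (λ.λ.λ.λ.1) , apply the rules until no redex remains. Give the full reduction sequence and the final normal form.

  start: (λ.0 ((λ.1 (λ.0)) ((λ.1) 0))) (λ.λ.λ.λ.1)
  [1] (λ.λ.λ.λ.1) ((λ.(λ.λ.λ.λ.1) (λ.0)) ((λ.λ.λ.λ.λ.1) (λ.λ.λ.λ.1)))
  [2] λ.λ.λ.1

Answer: normal form = λ.λ.λ.1  (in 2 steps)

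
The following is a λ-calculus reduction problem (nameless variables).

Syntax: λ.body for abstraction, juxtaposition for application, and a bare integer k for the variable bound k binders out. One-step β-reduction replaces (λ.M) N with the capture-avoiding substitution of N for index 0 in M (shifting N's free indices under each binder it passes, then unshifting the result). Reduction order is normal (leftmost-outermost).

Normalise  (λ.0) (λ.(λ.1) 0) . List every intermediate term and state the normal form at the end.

Answer: normal form = λ.0  (in 2 steps)

Reduction:
  start: (λ.0) (λ.(λ.1) 0)
  step 1: λ.(λ.1) 0
  step 2: λ.0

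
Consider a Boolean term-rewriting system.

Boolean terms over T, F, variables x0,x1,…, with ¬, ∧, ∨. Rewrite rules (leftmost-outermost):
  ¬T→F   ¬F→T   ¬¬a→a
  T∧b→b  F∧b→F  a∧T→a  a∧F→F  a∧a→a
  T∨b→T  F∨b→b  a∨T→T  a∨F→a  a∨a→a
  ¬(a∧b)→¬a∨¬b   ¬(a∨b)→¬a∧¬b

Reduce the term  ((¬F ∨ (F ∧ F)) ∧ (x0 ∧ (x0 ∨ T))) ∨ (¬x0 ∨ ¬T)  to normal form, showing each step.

  start: ((¬F ∨ (F ∧ F)) ∧ (x0 ∧ (x0 ∨ T))) ∨ (¬x0 ∨ ¬T)
  step 1: ((T ∨ (F ∧ F)) ∧ (x0 ∧ (x0 ∨ T))) ∨ (¬x0 ∨ ¬T)
  step 2: (T ∧ (x0 ∧ (x0 ∨ T))) ∨ (¬x0 ∨ ¬T)
  step 3: (x0 ∧ (x0 ∨ T)) ∨ (¬x0 ∨ ¬T)
  step 4: (x0 ∧ T) ∨ (¬x0 ∨ ¬T)
  step 5: x0 ∨ (¬x0 ∨ ¬T)
  step 6: x0 ∨ (¬x0 ∨ F)
  step 7: x0 ∨ ¬x0

Answer: normal form = x0 ∨ ¬x0  (in 7 steps)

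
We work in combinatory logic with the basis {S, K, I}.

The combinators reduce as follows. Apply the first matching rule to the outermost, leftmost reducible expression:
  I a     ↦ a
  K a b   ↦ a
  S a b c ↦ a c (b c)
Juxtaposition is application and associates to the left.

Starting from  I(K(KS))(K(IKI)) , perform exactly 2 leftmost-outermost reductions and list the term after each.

Answer: after 2 steps: KS

Derivation:
  start: I(K(KS))(K(IKI))
  →1  K(KS)(K(IKI))
  →2  KS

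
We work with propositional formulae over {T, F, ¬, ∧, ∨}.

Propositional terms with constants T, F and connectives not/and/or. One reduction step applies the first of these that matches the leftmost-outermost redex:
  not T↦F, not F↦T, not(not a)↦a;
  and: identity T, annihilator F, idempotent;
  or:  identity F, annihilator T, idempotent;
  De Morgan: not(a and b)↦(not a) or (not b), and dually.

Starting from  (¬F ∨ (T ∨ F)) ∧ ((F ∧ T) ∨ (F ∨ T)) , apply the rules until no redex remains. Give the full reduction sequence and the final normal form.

Answer: normal form = T  (in 6 steps)

Derivation:
  start: (¬F ∨ (T ∨ F)) ∧ ((F ∧ T) ∨ (F ∨ T))
  →1  (T ∨ (T ∨ F)) ∧ ((F ∧ T) ∨ (F ∨ T))
  →2  T ∧ ((F ∧ T) ∨ (F ∨ T))
  →3  (F ∧ T) ∨ (F ∨ T)
  →4  F ∨ (F ∨ T)
  →5  F ∨ T
  →6  T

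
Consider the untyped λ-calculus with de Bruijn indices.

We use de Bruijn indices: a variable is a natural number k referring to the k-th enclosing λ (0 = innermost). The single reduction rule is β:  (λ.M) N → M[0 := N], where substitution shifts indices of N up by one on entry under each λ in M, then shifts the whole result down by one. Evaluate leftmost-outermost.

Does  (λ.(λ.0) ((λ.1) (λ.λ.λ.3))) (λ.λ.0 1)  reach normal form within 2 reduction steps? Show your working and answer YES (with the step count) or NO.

  start: (λ.(λ.0) ((λ.1) (λ.λ.λ.3))) (λ.λ.0 1)
  [1] (λ.0) ((λ.λ.λ.0 1) (λ.λ.λ.λ.λ.0 1))
  [2] (λ.λ.λ.0 1) (λ.λ.λ.λ.λ.0 1)

Answer: NO — after 2 steps the term is (λ.λ.λ.0 1) (λ.λ.λ.λ.λ.0 1), not yet normal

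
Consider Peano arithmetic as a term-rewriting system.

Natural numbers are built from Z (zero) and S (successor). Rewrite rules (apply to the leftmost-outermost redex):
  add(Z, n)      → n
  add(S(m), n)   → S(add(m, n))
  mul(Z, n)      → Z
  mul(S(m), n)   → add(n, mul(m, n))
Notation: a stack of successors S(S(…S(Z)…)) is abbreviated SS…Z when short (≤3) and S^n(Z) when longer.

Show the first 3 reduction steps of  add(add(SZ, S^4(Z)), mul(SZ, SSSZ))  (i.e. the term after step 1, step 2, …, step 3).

Answer: after 3 steps: S(add(S^4(Z), mul(SZ, SSSZ)))

Reduction:
  start: add(add(SZ, S^4(Z)), mul(SZ, SSSZ))
  [1] add(S(add(Z, S^4(Z))), mul(SZ, SSSZ))
  [2] S(add(add(Z, S^4(Z)), mul(SZ, SSSZ)))
  [3] S(add(S^4(Z), mul(SZ, SSSZ)))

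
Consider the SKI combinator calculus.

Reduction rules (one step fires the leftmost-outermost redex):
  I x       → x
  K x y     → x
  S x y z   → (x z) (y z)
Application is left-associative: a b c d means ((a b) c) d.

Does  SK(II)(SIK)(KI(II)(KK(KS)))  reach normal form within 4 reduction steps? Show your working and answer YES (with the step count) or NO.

Answer: NO — after 4 steps the term is KI(II)(KK(KS))(K(KI(II)(KK(KS)))), not yet normal

Working:
  start: SK(II)(SIK)(KI(II)(KK(KS)))
  [1] K(SIK)(II(SIK))(KI(II)(KK(KS)))
  [2] SIK(KI(II)(KK(KS)))
  [3] I(KI(II)(KK(KS)))(K(KI(II)(KK(KS))))
  [4] KI(II)(KK(KS))(K(KI(II)(KK(KS))))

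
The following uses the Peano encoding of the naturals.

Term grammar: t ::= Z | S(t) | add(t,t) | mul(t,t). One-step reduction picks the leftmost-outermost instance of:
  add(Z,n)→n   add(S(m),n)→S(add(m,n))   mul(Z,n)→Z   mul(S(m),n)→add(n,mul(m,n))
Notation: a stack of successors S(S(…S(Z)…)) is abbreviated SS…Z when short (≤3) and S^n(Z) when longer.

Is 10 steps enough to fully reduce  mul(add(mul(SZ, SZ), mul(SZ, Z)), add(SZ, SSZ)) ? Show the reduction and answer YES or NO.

  start: mul(add(mul(SZ, SZ), mul(SZ, Z)), add(SZ, SSZ))
  [1] mul(add(add(SZ, mul(Z, SZ)), mul(SZ, Z)), add(SZ, SSZ))
  [2] mul(add(S(add(Z, mul(Z, SZ))), mul(SZ, Z)), add(SZ, SSZ))
  [3] mul(S(add(add(Z, mul(Z, SZ)), mul(SZ, Z))), add(SZ, SSZ))
  [4] add(add(SZ, SSZ), mul(add(add(Z, mul(Z, SZ)), mul(SZ, Z)), add(SZ, SSZ)))
  [5] add(S(add(Z, SSZ)), mul(add(add(Z, mul(Z, SZ)), mul(SZ, Z)), add(SZ, SSZ)))
  [6] S(add(add(Z, SSZ), mul(add(add(Z, mul(Z, SZ)), mul(SZ, Z)), add(SZ, SSZ))))
  [7] S(add(SSZ, mul(add(add(Z, mul(Z, SZ)), mul(SZ, Z)), add(SZ, SSZ))))
  [8] S(S(add(SZ, mul(add(add(Z, mul(Z, SZ)), mul(SZ, Z)), add(SZ, SSZ)))))
  [9] S(S(S(add(Z, mul(add(add(Z, mul(Z, SZ)), mul(SZ, Z)), add(SZ, SSZ))))))
  [10] S(S(S(mul(add(add(Z, mul(Z, SZ)), mul(SZ, Z)), add(SZ, SSZ)))))

Answer: NO — after 10 steps the term is S(S(S(mul(add(add(Z, mul(Z, SZ)), mul(SZ, Z)), add(SZ, SSZ))))), not yet normal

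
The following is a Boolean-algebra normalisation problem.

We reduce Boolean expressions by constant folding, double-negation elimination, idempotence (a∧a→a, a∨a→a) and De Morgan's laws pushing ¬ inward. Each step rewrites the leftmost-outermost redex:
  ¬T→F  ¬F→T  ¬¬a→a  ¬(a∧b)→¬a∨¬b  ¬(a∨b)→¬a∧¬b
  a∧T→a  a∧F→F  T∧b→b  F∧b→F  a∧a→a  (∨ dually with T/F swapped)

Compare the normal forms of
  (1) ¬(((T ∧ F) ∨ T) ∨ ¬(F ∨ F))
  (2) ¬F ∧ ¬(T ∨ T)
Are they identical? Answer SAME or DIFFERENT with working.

Answer: SAME — A ⇓ F, B ⇓ F

Working:
Term A:
  start: ¬(((T ∧ F) ∨ T) ∨ ¬(F ∨ F))
  →1  ¬((T ∧ F) ∨ T) ∧ ¬¬(F ∨ F)
  →2  (¬(T ∧ F) ∧ ¬T) ∧ ¬¬(F ∨ F)
  →3  ((¬T ∨ ¬F) ∧ ¬T) ∧ ¬¬(F ∨ F)
  →4  ((F ∨ ¬F) ∧ ¬T) ∧ ¬¬(F ∨ F)
  →5  (¬F ∧ ¬T) ∧ ¬¬(F ∨ F)
  →6  (T ∧ ¬T) ∧ ¬¬(F ∨ F)
  →7  ¬T ∧ ¬¬(F ∨ F)
  →8  F ∧ ¬¬(F ∨ F)
  →9  F

Term B:
  start: ¬F ∧ ¬(T ∨ T)
  →1  T ∧ ¬(T ∨ T)
  →2  ¬(T ∨ T)
  →3  ¬T ∧ ¬T
  →4  ¬T
  →5  F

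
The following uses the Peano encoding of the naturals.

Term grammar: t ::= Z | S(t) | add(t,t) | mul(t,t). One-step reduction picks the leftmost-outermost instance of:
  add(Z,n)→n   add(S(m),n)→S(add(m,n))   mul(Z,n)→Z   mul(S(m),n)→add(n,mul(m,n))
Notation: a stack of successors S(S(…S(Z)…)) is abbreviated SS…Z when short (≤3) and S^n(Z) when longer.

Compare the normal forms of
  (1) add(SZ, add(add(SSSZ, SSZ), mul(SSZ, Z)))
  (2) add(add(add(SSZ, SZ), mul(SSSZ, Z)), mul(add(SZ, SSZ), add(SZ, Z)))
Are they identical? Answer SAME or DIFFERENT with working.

Answer: SAME — A ⇓ S^6(Z), B ⇓ S^6(Z)

Derivation:
Term A:
  start: add(SZ, add(add(SSSZ, SSZ), mul(SSZ, Z)))
  step 1: S(add(Z, add(add(SSSZ, SSZ), mul(SSZ, Z))))
  step 2: S(add(add(SSSZ, SSZ), mul(SSZ, Z)))
  step 3: S(add(S(add(SSZ, SSZ)), mul(SSZ, Z)))
  step 4: S(S(add(add(SSZ, SSZ), mul(SSZ, Z))))
  step 5: S(S(add(S(add(SZ, SSZ)), mul(SSZ, Z))))
  step 6: S(S(S(add(add(SZ, SSZ), mul(SSZ, Z)))))
  step 7: S(S(S(add(S(add(Z, SSZ)), mul(SSZ, Z)))))
  step 8: S(S(S(S(add(add(Z, SSZ), mul(SSZ, Z))))))
  step 9: S(S(S(S(add(SSZ, mul(SSZ, Z))))))
  step 10: S(S(S(S(S(add(SZ, mul(SSZ, Z)))))))
  step 11: S(S(S(S(S(S(add(Z, mul(SSZ, Z))))))))
  step 12: S(S(S(S(S(S(mul(SSZ, Z)))))))
  step 13: S(S(S(S(S(S(add(Z, mul(SZ, Z))))))))
  step 14: S(S(S(S(S(S(mul(SZ, Z)))))))
  step 15: S(S(S(S(S(S(add(Z, mul(Z, Z))))))))
  step 16: S(S(S(S(S(S(mul(Z, Z)))))))
  step 17: S^6(Z)

Term B:
  start: add(add(add(SSZ, SZ), mul(SSSZ, Z)), mul(add(SZ, SSZ), add(SZ, Z)))
  step 1: add(add(S(add(SZ, SZ)), mul(SSSZ, Z)), mul(add(SZ, SSZ), add(SZ, Z)))
  step 2: add(S(add(add(SZ, SZ), mul(SSSZ, Z))), mul(add(SZ, SSZ), add(SZ, Z)))
  step 3: S(add(add(add(SZ, SZ), mul(SSSZ, Z)), mul(add(SZ, SSZ), add(SZ, Z))))
  step 4: S(add(add(S(add(Z, SZ)), mul(SSSZ, Z)), mul(add(SZ, SSZ), add(SZ, Z))))
  step 5: S(add(S(add(add(Z, SZ), mul(SSSZ, Z))), mul(add(SZ, SSZ), add(SZ, Z))))
  step 6: S(S(add(add(add(Z, SZ), mul(SSSZ, Z)), mul(add(SZ, SSZ), add(SZ, Z)))))
  step 7: S(S(add(add(SZ, mul(SSSZ, Z)), mul(add(SZ, SSZ), add(SZ, Z)))))
  step 8: S(S(add(S(add(Z, mul(SSSZ, Z))), mul(add(SZ, SSZ), add(SZ, Z)))))
  step 9: S(S(S(add(add(Z, mul(SSSZ, Z)), mul(add(SZ, SSZ), add(SZ, Z))))))
  step 10: S(S(S(add(mul(SSSZ, Z), mul(add(SZ, SSZ), add(SZ, Z))))))
  step 11: S(S(S(add(add(Z, mul(SSZ, Z)), mul(add(SZ, SSZ), add(SZ, Z))))))
  step 12: S(S(S(add(mul(SSZ, Z), mul(add(SZ, SSZ), add(SZ, Z))))))
  step 13: S(S(S(add(add(Z, mul(SZ, Z)), mul(add(SZ, SSZ), add(SZ, Z))))))
  step 14: S(S(S(add(mul(SZ, Z), mul(add(SZ, SSZ), add(SZ, Z))))))
  step 15: S(S(S(add(add(Z, mul(Z, Z)), mul(add(SZ, SSZ), add(SZ, Z))))))
  step 16: S(S(S(add(mul(Z, Z), mul(add(SZ, SSZ), add(SZ, Z))))))
  step 17: S(S(S(add(Z, mul(add(SZ, SSZ), add(SZ, Z))))))
  step 18: S(S(S(mul(add(SZ, SSZ), add(SZ, Z)))))
  step 19: S(S(S(mul(S(add(Z, SSZ)), add(SZ, Z)))))
  step 20: S(S(S(add(add(SZ, Z), mul(add(Z, SSZ), add(SZ, Z))))))
  step 21: S(S(S(add(S(add(Z, Z)), mul(add(Z, SSZ), add(SZ, Z))))))
  step 22: S(S(S(S(add(add(Z, Z), mul(add(Z, SSZ), add(SZ, Z)))))))
  step 23: S(S(S(S(add(Z, mul(add(Z, SSZ), add(SZ, Z)))))))
  step 24: S(S(S(S(mul(add(Z, SSZ), add(SZ, Z))))))
  step 25: S(S(S(S(mul(SSZ, add(SZ, Z))))))
  step 26: S(S(S(S(add(add(SZ, Z), mul(SZ, add(SZ, Z)))))))
  step 27: S(S(S(S(add(S(add(Z, Z)), mul(SZ, add(SZ, Z)))))))
  step 28: S(S(S(S(S(add(add(Z, Z), mul(SZ, add(SZ, Z))))))))
  step 29: S(S(S(S(S(add(Z, mul(SZ, add(SZ, Z))))))))
  step 30: S(S(S(S(S(mul(SZ, add(SZ, Z)))))))
  step 31: S(S(S(S(S(add(add(SZ, Z), mul(Z, add(SZ, Z))))))))
  step 32: S(S(S(S(S(add(S(add(Z, Z)), mul(Z, add(SZ, Z))))))))
  step 33: S(S(S(S(S(S(add(add(Z, Z), mul(Z, add(SZ, Z)))))))))
  step 34: S(S(S(S(S(S(add(Z, mul(Z, add(SZ, Z)))))))))
  step 35: S(S(S(S(S(S(mul(Z, add(SZ, Z))))))))
  step 36: S^6(Z)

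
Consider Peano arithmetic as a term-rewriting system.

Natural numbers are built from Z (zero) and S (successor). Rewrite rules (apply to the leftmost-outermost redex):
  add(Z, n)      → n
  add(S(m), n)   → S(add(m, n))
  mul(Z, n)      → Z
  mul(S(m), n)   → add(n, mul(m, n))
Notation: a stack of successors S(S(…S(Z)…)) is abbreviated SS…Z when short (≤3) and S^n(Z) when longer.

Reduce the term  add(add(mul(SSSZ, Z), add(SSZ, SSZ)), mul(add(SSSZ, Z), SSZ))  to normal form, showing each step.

Answer: normal form = S^10(Z)  (in 33 steps)

Derivation:
  start: add(add(mul(SSSZ, Z), add(SSZ, SSZ)), mul(add(SSSZ, Z), SSZ))
  step 1: add(add(add(Z, mul(SSZ, Z)), add(SSZ, SSZ)), mul(add(SSSZ, Z), SSZ))
  step 2: add(add(mul(SSZ, Z), add(SSZ, SSZ)), mul(add(SSSZ, Z), SSZ))
  step 3: add(add(add(Z, mul(SZ, Z)), add(SSZ, SSZ)), mul(add(SSSZ, Z), SSZ))
  step 4: add(add(mul(SZ, Z), add(SSZ, SSZ)), mul(add(SSSZ, Z), SSZ))
  step 5: add(add(add(Z, mul(Z, Z)), add(SSZ, SSZ)), mul(add(SSSZ, Z), SSZ))
  step 6: add(add(mul(Z, Z), add(SSZ, SSZ)), mul(add(SSSZ, Z), SSZ))
  step 7: add(add(Z, add(SSZ, SSZ)), mul(add(SSSZ, Z), SSZ))
  step 8: add(add(SSZ, SSZ), mul(add(SSSZ, Z), SSZ))
  step 9: add(S(add(SZ, SSZ)), mul(add(SSSZ, Z), SSZ))
  step 10: S(add(add(SZ, SSZ), mul(add(SSSZ, Z), SSZ)))
  step 11: S(add(S(add(Z, SSZ)), mul(add(SSSZ, Z), SSZ)))
  step 12: S(S(add(add(Z, SSZ), mul(add(SSSZ, Z), SSZ))))
  step 13: S(S(add(SSZ, mul(add(SSSZ, Z), SSZ))))
  step 14: S(S(S(add(SZ, mul(add(SSSZ, Z), SSZ)))))
  step 15: S(S(S(S(add(Z, mul(add(SSSZ, Z), SSZ))))))
  step 16: S(S(S(S(mul(add(SSSZ, Z), SSZ)))))
  step 17: S(S(S(S(mul(S(add(SSZ, Z)), SSZ)))))
  step 18: S(S(S(S(add(SSZ, mul(add(SSZ, Z), SSZ))))))
  step 19: S(S(S(S(S(add(SZ, mul(add(SSZ, Z), SSZ)))))))
  step 20: S(S(S(S(S(S(add(Z, mul(add(SSZ, Z), SSZ))))))))
  step 21: S(S(S(S(S(S(mul(add(SSZ, Z), SSZ)))))))
  step 22: S(S(S(S(S(S(mul(S(add(SZ, Z)), SSZ)))))))
  step 23: S(S(S(S(S(S(add(SSZ, mul(add(SZ, Z), SSZ))))))))
  step 24: S(S(S(S(S(S(S(add(SZ, mul(add(SZ, Z), SSZ)))))))))
  step 25: S(S(S(S(S(S(S(S(add(Z, mul(add(SZ, Z), SSZ))))))))))
  step 26: S(S(S(S(S(S(S(S(mul(add(SZ, Z), SSZ)))))))))
  step 27: S(S(S(S(S(S(S(S(mul(S(add(Z, Z)), SSZ)))))))))
  step 28: S(S(S(S(S(S(S(S(add(SSZ, mul(add(Z, Z), SSZ))))))))))
  step 29: S(S(S(S(S(S(S(S(S(add(SZ, mul(add(Z, Z), SSZ)))))))))))
  step 30: S(S(S(S(S(S(S(S(S(S(add(Z, mul(add(Z, Z), SSZ))))))))))))
  step 31: S(S(S(S(S(S(S(S(S(S(mul(add(Z, Z), SSZ)))))))))))
  step 32: S(S(S(S(S(S(S(S(S(S(mul(Z, SSZ)))))))))))
  step 33: S^10(Z)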